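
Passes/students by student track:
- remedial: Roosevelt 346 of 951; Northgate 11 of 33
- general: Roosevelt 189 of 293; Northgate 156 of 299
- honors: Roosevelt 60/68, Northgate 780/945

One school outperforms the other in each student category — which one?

Remedial: Roosevelt 346/951 = 36.4%, Northgate 11/33 = 33.3% → Roosevelt
General: Roosevelt 189/293 = 64.5%, Northgate 156/299 = 52.2% → Roosevelt
Honors: Roosevelt 60/68 = 88.2%, Northgate 780/945 = 82.5% → Roosevelt
Roosevelt has the higher rate in all 3 groups.

Roosevelt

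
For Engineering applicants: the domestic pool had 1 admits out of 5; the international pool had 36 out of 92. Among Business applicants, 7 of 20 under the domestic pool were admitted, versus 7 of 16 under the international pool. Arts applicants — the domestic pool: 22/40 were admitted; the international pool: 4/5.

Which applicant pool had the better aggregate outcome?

Engineering: the domestic pool 1/5 = 20.0%, the international pool 36/92 = 39.1% → the international pool
Business: the domestic pool 7/20 = 35.0%, the international pool 7/16 = 43.8% → the international pool
Arts: the domestic pool 22/40 = 55.0%, the international pool 4/5 = 80.0% → the international pool
Overall: the domestic pool 30/65 = 46.2%, the international pool 47/113 = 41.6% → the domestic pool
(The international pool wins every department group but the domestic pool wins overall — the international pool's applicants skew toward the low-rate Engineering group.)

the domestic pool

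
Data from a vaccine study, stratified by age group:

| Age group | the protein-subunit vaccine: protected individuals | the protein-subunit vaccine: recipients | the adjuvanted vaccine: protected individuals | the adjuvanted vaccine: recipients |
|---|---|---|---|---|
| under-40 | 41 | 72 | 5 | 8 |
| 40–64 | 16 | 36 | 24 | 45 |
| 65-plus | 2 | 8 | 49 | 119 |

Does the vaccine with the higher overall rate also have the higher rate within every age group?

No

Under-40: the protein-subunit vaccine 41/72 = 56.9%, the adjuvanted vaccine 5/8 = 62.5% → the adjuvanted vaccine
40–64: the protein-subunit vaccine 16/36 = 44.4%, the adjuvanted vaccine 24/45 = 53.3% → the adjuvanted vaccine
65-plus: the protein-subunit vaccine 2/8 = 25.0%, the adjuvanted vaccine 49/119 = 41.2% → the adjuvanted vaccine
Overall: the protein-subunit vaccine 59/116 = 50.9%, the adjuvanted vaccine 78/172 = 45.3% → the protein-subunit vaccine
The adjuvanted vaccine wins each age group but the protein-subunit vaccine wins overall — the comparison reverses. The adjuvanted vaccine's recipients skew toward 65-plus, which has a lower base rate.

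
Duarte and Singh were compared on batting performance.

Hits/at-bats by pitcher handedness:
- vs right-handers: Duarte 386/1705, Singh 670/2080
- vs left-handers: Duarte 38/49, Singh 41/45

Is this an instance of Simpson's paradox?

No

Vs right-handers: Duarte 386/1705 = 22.6%, Singh 670/2080 = 32.2% → Singh
Vs left-handers: Duarte 38/49 = 77.6%, Singh 41/45 = 91.1% → Singh
Overall: Duarte 424/1754 = 24.2%, Singh 711/2125 = 33.5% → Singh
Singh wins overall and in every pitcher group — no reversal.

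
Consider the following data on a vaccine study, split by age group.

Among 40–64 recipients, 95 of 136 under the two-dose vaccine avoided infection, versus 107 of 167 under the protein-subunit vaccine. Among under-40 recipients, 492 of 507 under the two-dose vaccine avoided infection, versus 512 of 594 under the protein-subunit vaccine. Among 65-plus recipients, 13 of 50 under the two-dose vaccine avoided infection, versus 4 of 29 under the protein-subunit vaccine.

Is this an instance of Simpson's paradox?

No

40–64: the two-dose vaccine 95/136 = 69.9%, the protein-subunit vaccine 107/167 = 64.1% → the two-dose vaccine
Under-40: the two-dose vaccine 492/507 = 97.0%, the protein-subunit vaccine 512/594 = 86.2% → the two-dose vaccine
65-plus: the two-dose vaccine 13/50 = 26.0%, the protein-subunit vaccine 4/29 = 13.8% → the two-dose vaccine
Overall: the two-dose vaccine 600/693 = 86.6%, the protein-subunit vaccine 623/790 = 78.9% → the two-dose vaccine
The two-dose vaccine wins overall and in every age group — no reversal.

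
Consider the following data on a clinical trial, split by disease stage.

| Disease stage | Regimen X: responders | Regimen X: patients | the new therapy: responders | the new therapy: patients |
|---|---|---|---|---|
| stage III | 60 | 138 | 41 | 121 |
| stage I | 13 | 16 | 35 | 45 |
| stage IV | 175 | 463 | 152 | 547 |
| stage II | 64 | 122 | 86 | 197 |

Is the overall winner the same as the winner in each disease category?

Yes

Stage III: Regimen X 60/138 = 43.5%, the new therapy 41/121 = 33.9% → Regimen X
Stage I: Regimen X 13/16 = 81.2%, the new therapy 35/45 = 77.8% → Regimen X
Stage IV: Regimen X 175/463 = 37.8%, the new therapy 152/547 = 27.8% → Regimen X
Stage II: Regimen X 64/122 = 52.5%, the new therapy 86/197 = 43.7% → Regimen X
Overall: Regimen X 312/739 = 42.2%, the new therapy 314/910 = 34.5% → Regimen X
Regimen X wins overall and in every disease group — no reversal.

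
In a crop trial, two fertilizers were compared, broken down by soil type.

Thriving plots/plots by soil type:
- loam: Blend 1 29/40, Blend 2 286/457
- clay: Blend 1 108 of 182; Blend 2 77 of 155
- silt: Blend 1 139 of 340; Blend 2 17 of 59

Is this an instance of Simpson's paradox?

Loam: Blend 1 29/40 = 72.5%, Blend 2 286/457 = 62.6% → Blend 1
Clay: Blend 1 108/182 = 59.3%, Blend 2 77/155 = 49.7% → Blend 1
Silt: Blend 1 139/340 = 40.9%, Blend 2 17/59 = 28.8% → Blend 1
Overall: Blend 1 276/562 = 49.1%, Blend 2 380/671 = 56.6% → Blend 2
Blend 1 wins each soil group but Blend 2 wins overall — the comparison reverses. Blend 1's plots skew toward silt, which has a lower base rate.

Yes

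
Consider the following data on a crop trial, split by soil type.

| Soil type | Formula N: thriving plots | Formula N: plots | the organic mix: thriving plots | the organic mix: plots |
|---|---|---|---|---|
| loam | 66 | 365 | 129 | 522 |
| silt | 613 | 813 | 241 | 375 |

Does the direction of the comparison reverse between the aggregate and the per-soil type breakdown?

No

Loam: Formula N 66/365 = 18.1%, the organic mix 129/522 = 24.7% → the organic mix
Silt: Formula N 613/813 = 75.4%, the organic mix 241/375 = 64.3% → Formula N
Overall: Formula N 679/1178 = 57.6%, the organic mix 370/897 = 41.2% → Formula N
Neither sweeps: Formula N wins 1 of 2 groups, the organic mix wins 1. Formula N wins overall but not every group — no Simpson reversal.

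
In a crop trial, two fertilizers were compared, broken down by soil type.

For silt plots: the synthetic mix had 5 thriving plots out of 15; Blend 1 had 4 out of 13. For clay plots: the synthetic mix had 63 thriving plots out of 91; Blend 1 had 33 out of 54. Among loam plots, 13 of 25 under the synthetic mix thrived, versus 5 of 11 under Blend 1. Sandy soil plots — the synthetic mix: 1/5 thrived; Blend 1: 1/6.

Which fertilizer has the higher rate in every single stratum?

the synthetic mix

Silt: the synthetic mix 5/15 = 33.3%, Blend 1 4/13 = 30.8% → the synthetic mix
Clay: the synthetic mix 63/91 = 69.2%, Blend 1 33/54 = 61.1% → the synthetic mix
Loam: the synthetic mix 13/25 = 52.0%, Blend 1 5/11 = 45.5% → the synthetic mix
Sandy soil: the synthetic mix 1/5 = 20.0%, Blend 1 1/6 = 16.7% → the synthetic mix
The synthetic mix has the higher rate in all 4 groups.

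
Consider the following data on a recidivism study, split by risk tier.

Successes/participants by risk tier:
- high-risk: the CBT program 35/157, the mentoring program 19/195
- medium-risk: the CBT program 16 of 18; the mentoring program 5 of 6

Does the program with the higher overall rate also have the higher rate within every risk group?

Yes

High-risk: the CBT program 35/157 = 22.3%, the mentoring program 19/195 = 9.7% → the CBT program
Medium-risk: the CBT program 16/18 = 88.9%, the mentoring program 5/6 = 83.3% → the CBT program
Overall: the CBT program 51/175 = 29.1%, the mentoring program 24/201 = 11.9% → the CBT program
The CBT program wins overall and in every risk group — no reversal.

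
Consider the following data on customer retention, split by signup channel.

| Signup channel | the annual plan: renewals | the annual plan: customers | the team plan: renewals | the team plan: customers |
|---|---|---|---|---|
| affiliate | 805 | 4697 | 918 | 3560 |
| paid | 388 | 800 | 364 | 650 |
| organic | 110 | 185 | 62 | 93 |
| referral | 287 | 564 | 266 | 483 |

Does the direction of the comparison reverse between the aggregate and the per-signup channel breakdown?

Affiliate: the annual plan 805/4697 = 17.1%, the team plan 918/3560 = 25.8% → the team plan
Paid: the annual plan 388/800 = 48.5%, the team plan 364/650 = 56.0% → the team plan
Organic: the annual plan 110/185 = 59.5%, the team plan 62/93 = 66.7% → the team plan
Referral: the annual plan 287/564 = 50.9%, the team plan 266/483 = 55.1% → the team plan
Overall: the annual plan 1590/6246 = 25.5%, the team plan 1610/4786 = 33.6% → the team plan
The team plan wins overall and in every signup group — no reversal.

No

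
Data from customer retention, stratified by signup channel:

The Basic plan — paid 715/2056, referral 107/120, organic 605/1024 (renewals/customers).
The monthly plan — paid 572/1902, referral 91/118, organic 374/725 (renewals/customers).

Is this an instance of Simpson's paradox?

No

Paid: the Basic plan 715/2056 = 34.8%, the monthly plan 572/1902 = 30.1% → the Basic plan
Referral: the Basic plan 107/120 = 89.2%, the monthly plan 91/118 = 77.1% → the Basic plan
Organic: the Basic plan 605/1024 = 59.1%, the monthly plan 374/725 = 51.6% → the Basic plan
Overall: the Basic plan 1427/3200 = 44.6%, the monthly plan 1037/2745 = 37.8% → the Basic plan
The Basic plan wins overall and in every signup group — no reversal.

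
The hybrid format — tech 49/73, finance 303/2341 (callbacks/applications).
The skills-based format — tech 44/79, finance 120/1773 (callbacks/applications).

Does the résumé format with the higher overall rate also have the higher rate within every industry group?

Yes

Tech: the hybrid format 49/73 = 67.1%, the skills-based format 44/79 = 55.7% → the hybrid format
Finance: the hybrid format 303/2341 = 12.9%, the skills-based format 120/1773 = 6.8% → the hybrid format
Overall: the hybrid format 352/2414 = 14.6%, the skills-based format 164/1852 = 8.9% → the hybrid format
The hybrid format wins overall and in every industry group — no reversal.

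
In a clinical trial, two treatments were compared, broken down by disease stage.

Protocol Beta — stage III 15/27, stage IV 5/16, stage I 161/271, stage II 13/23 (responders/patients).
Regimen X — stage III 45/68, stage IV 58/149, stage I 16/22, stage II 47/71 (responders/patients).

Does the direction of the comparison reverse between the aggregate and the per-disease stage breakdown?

Stage III: Protocol Beta 15/27 = 55.6%, Regimen X 45/68 = 66.2% → Regimen X
Stage IV: Protocol Beta 5/16 = 31.2%, Regimen X 58/149 = 38.9% → Regimen X
Stage I: Protocol Beta 161/271 = 59.4%, Regimen X 16/22 = 72.7% → Regimen X
Stage II: Protocol Beta 13/23 = 56.5%, Regimen X 47/71 = 66.2% → Regimen X
Overall: Protocol Beta 194/337 = 57.6%, Regimen X 166/310 = 53.5% → Protocol Beta
Regimen X wins each disease group but Protocol Beta wins overall — the comparison reverses. Regimen X's patients skew toward stage IV, which has a lower base rate.

Yes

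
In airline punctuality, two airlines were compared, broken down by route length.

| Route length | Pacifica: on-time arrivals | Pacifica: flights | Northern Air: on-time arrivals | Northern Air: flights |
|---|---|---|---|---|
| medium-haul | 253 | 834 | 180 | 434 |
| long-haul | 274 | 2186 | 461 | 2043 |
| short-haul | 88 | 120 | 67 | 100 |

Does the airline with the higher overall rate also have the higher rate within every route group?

No

Medium-haul: Pacifica 253/834 = 30.3%, Northern Air 180/434 = 41.5% → Northern Air
Long-haul: Pacifica 274/2186 = 12.5%, Northern Air 461/2043 = 22.6% → Northern Air
Short-haul: Pacifica 88/120 = 73.3%, Northern Air 67/100 = 67.0% → Pacifica
Overall: Pacifica 615/3140 = 19.6%, Northern Air 708/2577 = 27.5% → Northern Air
Neither sweeps: Pacifica wins 1 of 3 groups, Northern Air wins 2. Northern Air wins overall but not every group — no Simpson reversal.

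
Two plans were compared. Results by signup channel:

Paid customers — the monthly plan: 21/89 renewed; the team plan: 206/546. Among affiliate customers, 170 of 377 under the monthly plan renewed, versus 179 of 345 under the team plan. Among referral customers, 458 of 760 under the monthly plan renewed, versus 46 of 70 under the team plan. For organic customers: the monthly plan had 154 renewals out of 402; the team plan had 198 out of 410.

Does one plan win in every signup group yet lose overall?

Paid: the monthly plan 21/89 = 23.6%, the team plan 206/546 = 37.7% → the team plan
Affiliate: the monthly plan 170/377 = 45.1%, the team plan 179/345 = 51.9% → the team plan
Referral: the monthly plan 458/760 = 60.3%, the team plan 46/70 = 65.7% → the team plan
Organic: the monthly plan 154/402 = 38.3%, the team plan 198/410 = 48.3% → the team plan
Overall: the monthly plan 803/1628 = 49.3%, the team plan 629/1371 = 45.9% → the monthly plan
The team plan wins each signup group but the monthly plan wins overall — the comparison reverses. The team plan's customers skew toward paid, which has a lower base rate.

Yes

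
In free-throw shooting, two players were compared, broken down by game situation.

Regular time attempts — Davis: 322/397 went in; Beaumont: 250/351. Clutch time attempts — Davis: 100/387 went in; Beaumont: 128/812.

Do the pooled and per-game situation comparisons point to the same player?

Regular time: Davis 322/397 = 81.1%, Beaumont 250/351 = 71.2% → Davis
Clutch time: Davis 100/387 = 25.8%, Beaumont 128/812 = 15.8% → Davis
Overall: Davis 422/784 = 53.8%, Beaumont 378/1163 = 32.5% → Davis
Davis wins overall and in every game group — no reversal.

Yes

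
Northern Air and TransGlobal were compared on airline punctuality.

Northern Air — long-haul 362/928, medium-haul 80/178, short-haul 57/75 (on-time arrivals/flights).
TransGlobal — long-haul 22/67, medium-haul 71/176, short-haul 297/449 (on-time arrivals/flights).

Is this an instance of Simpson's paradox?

Long-haul: Northern Air 362/928 = 39.0%, TransGlobal 22/67 = 32.8% → Northern Air
Medium-haul: Northern Air 80/178 = 44.9%, TransGlobal 71/176 = 40.3% → Northern Air
Short-haul: Northern Air 57/75 = 76.0%, TransGlobal 297/449 = 66.1% → Northern Air
Overall: Northern Air 499/1181 = 42.3%, TransGlobal 390/692 = 56.4% → TransGlobal
Northern Air wins each route group but TransGlobal wins overall — the comparison reverses. Northern Air's flights skew toward long-haul, which has a lower base rate.

Yes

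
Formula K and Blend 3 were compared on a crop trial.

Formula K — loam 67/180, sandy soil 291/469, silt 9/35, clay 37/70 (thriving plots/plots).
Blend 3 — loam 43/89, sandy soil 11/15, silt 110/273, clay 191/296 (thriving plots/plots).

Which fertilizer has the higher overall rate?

Formula K

Loam: Formula K 67/180 = 37.2%, Blend 3 43/89 = 48.3% → Blend 3
Sandy soil: Formula K 291/469 = 62.0%, Blend 3 11/15 = 73.3% → Blend 3
Silt: Formula K 9/35 = 25.7%, Blend 3 110/273 = 40.3% → Blend 3
Clay: Formula K 37/70 = 52.9%, Blend 3 191/296 = 64.5% → Blend 3
Overall: Formula K 404/754 = 53.6%, Blend 3 355/673 = 52.7% → Formula K
(Blend 3 wins every soil group but Formula K wins overall — Blend 3's plots skew toward the low-rate silt group.)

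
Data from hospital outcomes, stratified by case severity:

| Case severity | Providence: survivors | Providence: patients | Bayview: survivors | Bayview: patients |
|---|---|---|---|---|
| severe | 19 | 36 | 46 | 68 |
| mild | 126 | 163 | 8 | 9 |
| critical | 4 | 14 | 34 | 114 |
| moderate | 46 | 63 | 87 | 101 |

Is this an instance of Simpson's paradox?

Severe: Providence 19/36 = 52.8%, Bayview 46/68 = 67.6% → Bayview
Mild: Providence 126/163 = 77.3%, Bayview 8/9 = 88.9% → Bayview
Critical: Providence 4/14 = 28.6%, Bayview 34/114 = 29.8% → Bayview
Moderate: Providence 46/63 = 73.0%, Bayview 87/101 = 86.1% → Bayview
Overall: Providence 195/276 = 70.7%, Bayview 175/292 = 59.9% → Providence
Bayview wins each case group but Providence wins overall — the comparison reverses. Bayview's patients skew toward critical, which has a lower base rate.

Yes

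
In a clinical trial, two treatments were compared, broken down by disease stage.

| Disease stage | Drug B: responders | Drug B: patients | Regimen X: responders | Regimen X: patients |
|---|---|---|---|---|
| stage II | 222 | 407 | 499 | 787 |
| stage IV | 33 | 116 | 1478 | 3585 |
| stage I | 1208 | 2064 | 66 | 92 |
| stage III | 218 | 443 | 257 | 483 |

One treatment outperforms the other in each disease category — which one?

Stage II: Drug B 222/407 = 54.5%, Regimen X 499/787 = 63.4% → Regimen X
Stage IV: Drug B 33/116 = 28.4%, Regimen X 1478/3585 = 41.2% → Regimen X
Stage I: Drug B 1208/2064 = 58.5%, Regimen X 66/92 = 71.7% → Regimen X
Stage III: Drug B 218/443 = 49.2%, Regimen X 257/483 = 53.2% → Regimen X
Regimen X has the higher rate in all 4 groups.

Regimen X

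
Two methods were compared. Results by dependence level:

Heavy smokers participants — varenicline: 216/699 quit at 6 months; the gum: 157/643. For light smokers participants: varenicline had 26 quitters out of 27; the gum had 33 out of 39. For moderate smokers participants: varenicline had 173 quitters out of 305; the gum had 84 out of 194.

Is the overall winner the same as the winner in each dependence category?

Heavy smokers: varenicline 216/699 = 30.9%, the gum 157/643 = 24.4% → varenicline
Light smokers: varenicline 26/27 = 96.3%, the gum 33/39 = 84.6% → varenicline
Moderate smokers: varenicline 173/305 = 56.7%, the gum 84/194 = 43.3% → varenicline
Overall: varenicline 415/1031 = 40.3%, the gum 274/876 = 31.3% → varenicline
Varenicline wins overall and in every dependence group — no reversal.

Yes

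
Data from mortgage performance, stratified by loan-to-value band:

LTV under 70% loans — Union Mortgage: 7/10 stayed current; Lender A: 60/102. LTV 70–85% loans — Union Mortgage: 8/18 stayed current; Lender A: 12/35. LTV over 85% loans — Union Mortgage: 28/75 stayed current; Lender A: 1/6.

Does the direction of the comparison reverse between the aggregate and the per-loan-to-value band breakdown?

LTV under 70%: Union Mortgage 7/10 = 70.0%, Lender A 60/102 = 58.8% → Union Mortgage
LTV 70–85%: Union Mortgage 8/18 = 44.4%, Lender A 12/35 = 34.3% → Union Mortgage
LTV over 85%: Union Mortgage 28/75 = 37.3%, Lender A 1/6 = 16.7% → Union Mortgage
Overall: Union Mortgage 43/103 = 41.7%, Lender A 73/143 = 51.0% → Lender A
Union Mortgage wins each loan-to-value group but Lender A wins overall — the comparison reverses. Union Mortgage's loans skew toward LTV over 85%, which has a lower base rate.

Yes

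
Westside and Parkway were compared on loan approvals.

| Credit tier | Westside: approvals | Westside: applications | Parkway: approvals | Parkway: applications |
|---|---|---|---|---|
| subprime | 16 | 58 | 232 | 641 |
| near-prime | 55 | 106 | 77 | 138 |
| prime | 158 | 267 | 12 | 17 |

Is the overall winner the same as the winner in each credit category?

No

Subprime: Westside 16/58 = 27.6%, Parkway 232/641 = 36.2% → Parkway
Near-prime: Westside 55/106 = 51.9%, Parkway 77/138 = 55.8% → Parkway
Prime: Westside 158/267 = 59.2%, Parkway 12/17 = 70.6% → Parkway
Overall: Westside 229/431 = 53.1%, Parkway 321/796 = 40.3% → Westside
Parkway wins each credit group but Westside wins overall — the comparison reverses. Parkway's applications skew toward subprime, which has a lower base rate.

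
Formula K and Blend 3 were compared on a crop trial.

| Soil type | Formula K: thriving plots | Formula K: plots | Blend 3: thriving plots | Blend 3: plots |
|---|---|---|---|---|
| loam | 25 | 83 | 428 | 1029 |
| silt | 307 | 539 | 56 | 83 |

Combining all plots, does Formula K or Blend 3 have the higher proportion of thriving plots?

Loam: Formula K 25/83 = 30.1%, Blend 3 428/1029 = 41.6% → Blend 3
Silt: Formula K 307/539 = 57.0%, Blend 3 56/83 = 67.5% → Blend 3
Overall: Formula K 332/622 = 53.4%, Blend 3 484/1112 = 43.5% → Formula K
(Blend 3 wins every soil group but Formula K wins overall — Blend 3's plots skew toward the low-rate loam group.)

Formula K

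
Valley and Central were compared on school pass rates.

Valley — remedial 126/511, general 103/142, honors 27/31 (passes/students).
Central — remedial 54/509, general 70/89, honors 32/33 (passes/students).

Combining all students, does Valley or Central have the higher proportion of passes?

Remedial: Valley 126/511 = 24.7%, Central 54/509 = 10.6% → Valley
General: Valley 103/142 = 72.5%, Central 70/89 = 78.7% → Central
Honors: Valley 27/31 = 87.1%, Central 32/33 = 97.0% → Central
Overall: Valley 256/684 = 37.4%, Central 156/631 = 24.7% → Valley
(Neither sweeps every student group, but Valley has the higher pooled rate.)

Valley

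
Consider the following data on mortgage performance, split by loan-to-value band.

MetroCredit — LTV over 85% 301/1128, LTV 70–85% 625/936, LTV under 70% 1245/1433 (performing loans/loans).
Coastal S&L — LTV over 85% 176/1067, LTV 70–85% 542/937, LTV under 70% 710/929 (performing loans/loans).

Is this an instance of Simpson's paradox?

No

LTV over 85%: MetroCredit 301/1128 = 26.7%, Coastal S&L 176/1067 = 16.5% → MetroCredit
LTV 70–85%: MetroCredit 625/936 = 66.8%, Coastal S&L 542/937 = 57.8% → MetroCredit
LTV under 70%: MetroCredit 1245/1433 = 86.9%, Coastal S&L 710/929 = 76.4% → MetroCredit
Overall: MetroCredit 2171/3497 = 62.1%, Coastal S&L 1428/2933 = 48.7% → MetroCredit
MetroCredit wins overall and in every loan-to-value group — no reversal.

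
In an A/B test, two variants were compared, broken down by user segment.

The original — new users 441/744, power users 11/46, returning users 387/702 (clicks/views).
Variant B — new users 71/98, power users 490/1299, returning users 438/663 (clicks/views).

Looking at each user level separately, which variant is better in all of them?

Variant B

New users: the original 441/744 = 59.3%, Variant B 71/98 = 72.4% → Variant B
Power users: the original 11/46 = 23.9%, Variant B 490/1299 = 37.7% → Variant B
Returning users: the original 387/702 = 55.1%, Variant B 438/663 = 66.1% → Variant B
Variant B has the higher rate in all 3 groups.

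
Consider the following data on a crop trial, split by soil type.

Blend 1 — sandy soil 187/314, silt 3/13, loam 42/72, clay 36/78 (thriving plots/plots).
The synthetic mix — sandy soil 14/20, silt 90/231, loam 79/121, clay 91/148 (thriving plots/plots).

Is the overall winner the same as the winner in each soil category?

No

Sandy soil: Blend 1 187/314 = 59.6%, the synthetic mix 14/20 = 70.0% → the synthetic mix
Silt: Blend 1 3/13 = 23.1%, the synthetic mix 90/231 = 39.0% → the synthetic mix
Loam: Blend 1 42/72 = 58.3%, the synthetic mix 79/121 = 65.3% → the synthetic mix
Clay: Blend 1 36/78 = 46.2%, the synthetic mix 91/148 = 61.5% → the synthetic mix
Overall: Blend 1 268/477 = 56.2%, the synthetic mix 274/520 = 52.7% → Blend 1
The synthetic mix wins each soil group but Blend 1 wins overall — the comparison reverses. The synthetic mix's plots skew toward silt, which has a lower base rate.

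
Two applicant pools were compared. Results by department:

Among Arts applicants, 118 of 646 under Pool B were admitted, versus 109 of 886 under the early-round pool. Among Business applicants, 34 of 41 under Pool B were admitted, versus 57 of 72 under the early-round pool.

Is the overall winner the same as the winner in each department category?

Yes

Arts: Pool B 118/646 = 18.3%, the early-round pool 109/886 = 12.3% → Pool B
Business: Pool B 34/41 = 82.9%, the early-round pool 57/72 = 79.2% → Pool B
Overall: Pool B 152/687 = 22.1%, the early-round pool 166/958 = 17.3% → Pool B
Pool B wins overall and in every department group — no reversal.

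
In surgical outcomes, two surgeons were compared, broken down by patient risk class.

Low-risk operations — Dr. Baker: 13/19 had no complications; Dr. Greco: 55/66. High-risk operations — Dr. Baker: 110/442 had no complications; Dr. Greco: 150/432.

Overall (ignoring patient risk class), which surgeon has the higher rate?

Low-risk: Dr. Baker 13/19 = 68.4%, Dr. Greco 55/66 = 83.3% → Dr. Greco
High-risk: Dr. Baker 110/442 = 24.9%, Dr. Greco 150/432 = 34.7% → Dr. Greco
Overall: Dr. Baker 123/461 = 26.7%, Dr. Greco 205/498 = 41.2% → Dr. Greco

Dr. Greco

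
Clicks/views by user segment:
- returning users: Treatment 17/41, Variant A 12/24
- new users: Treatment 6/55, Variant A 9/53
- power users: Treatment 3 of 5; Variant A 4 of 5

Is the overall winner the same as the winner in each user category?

Yes

Returning users: Treatment 17/41 = 41.5%, Variant A 12/24 = 50.0% → Variant A
New users: Treatment 6/55 = 10.9%, Variant A 9/53 = 17.0% → Variant A
Power users: Treatment 3/5 = 60.0%, Variant A 4/5 = 80.0% → Variant A
Overall: Treatment 26/101 = 25.7%, Variant A 25/82 = 30.5% → Variant A
Variant A wins overall and in every user group — no reversal.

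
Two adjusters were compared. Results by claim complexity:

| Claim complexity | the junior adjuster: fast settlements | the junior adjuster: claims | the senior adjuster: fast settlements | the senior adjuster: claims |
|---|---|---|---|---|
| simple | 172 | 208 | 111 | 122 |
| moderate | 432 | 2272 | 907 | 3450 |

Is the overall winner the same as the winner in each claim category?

Simple: the junior adjuster 172/208 = 82.7%, the senior adjuster 111/122 = 91.0% → the senior adjuster
Moderate: the junior adjuster 432/2272 = 19.0%, the senior adjuster 907/3450 = 26.3% → the senior adjuster
Overall: the junior adjuster 604/2480 = 24.4%, the senior adjuster 1018/3572 = 28.5% → the senior adjuster
The senior adjuster wins overall and in every claim group — no reversal.

Yes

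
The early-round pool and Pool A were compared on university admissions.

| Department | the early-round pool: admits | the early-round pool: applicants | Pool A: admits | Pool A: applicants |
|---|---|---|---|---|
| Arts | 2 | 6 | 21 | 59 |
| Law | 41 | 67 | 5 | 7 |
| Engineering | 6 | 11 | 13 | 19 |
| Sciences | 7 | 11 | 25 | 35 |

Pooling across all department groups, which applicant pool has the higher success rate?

the early-round pool

Arts: the early-round pool 2/6 = 33.3%, Pool A 21/59 = 35.6% → Pool A
Law: the early-round pool 41/67 = 61.2%, Pool A 5/7 = 71.4% → Pool A
Engineering: the early-round pool 6/11 = 54.5%, Pool A 13/19 = 68.4% → Pool A
Sciences: the early-round pool 7/11 = 63.6%, Pool A 25/35 = 71.4% → Pool A
Overall: the early-round pool 56/95 = 58.9%, Pool A 64/120 = 53.3% → the early-round pool
(Pool A wins every department group but the early-round pool wins overall — Pool A's applicants skew toward the low-rate Arts group.)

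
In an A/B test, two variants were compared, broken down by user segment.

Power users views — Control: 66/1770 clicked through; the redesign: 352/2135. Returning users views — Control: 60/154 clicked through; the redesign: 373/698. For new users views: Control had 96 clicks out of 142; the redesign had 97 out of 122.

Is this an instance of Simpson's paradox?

No

Power users: Control 66/1770 = 3.7%, the redesign 352/2135 = 16.5% → the redesign
Returning users: Control 60/154 = 39.0%, the redesign 373/698 = 53.4% → the redesign
New users: Control 96/142 = 67.6%, the redesign 97/122 = 79.5% → the redesign
Overall: Control 222/2066 = 10.7%, the redesign 822/2955 = 27.8% → the redesign
The redesign wins overall and in every user group — no reversal.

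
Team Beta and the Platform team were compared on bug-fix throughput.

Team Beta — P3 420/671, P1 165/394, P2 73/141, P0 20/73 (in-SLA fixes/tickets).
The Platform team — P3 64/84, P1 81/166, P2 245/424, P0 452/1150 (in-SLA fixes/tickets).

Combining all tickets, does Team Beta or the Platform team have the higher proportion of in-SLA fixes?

P3: Team Beta 420/671 = 62.6%, the Platform team 64/84 = 76.2% → the Platform team
P1: Team Beta 165/394 = 41.9%, the Platform team 81/166 = 48.8% → the Platform team
P2: Team Beta 73/141 = 51.8%, the Platform team 245/424 = 57.8% → the Platform team
P0: Team Beta 20/73 = 27.4%, the Platform team 452/1150 = 39.3% → the Platform team
Overall: Team Beta 678/1279 = 53.0%, the Platform team 842/1824 = 46.2% → Team Beta
(The Platform team wins every ticket group but Team Beta wins overall — the Platform team's tickets skew toward the low-rate P0 group.)

Team Beta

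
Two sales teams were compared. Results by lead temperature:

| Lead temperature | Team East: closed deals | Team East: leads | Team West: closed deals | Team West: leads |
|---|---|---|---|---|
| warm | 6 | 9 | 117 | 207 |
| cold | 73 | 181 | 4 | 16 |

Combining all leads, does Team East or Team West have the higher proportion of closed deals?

Warm: Team East 6/9 = 66.7%, Team West 117/207 = 56.5% → Team East
Cold: Team East 73/181 = 40.3%, Team West 4/16 = 25.0% → Team East
Overall: Team East 79/190 = 41.6%, Team West 121/223 = 54.3% → Team West
(Team East wins every lead group but Team West wins overall — Team East's leads skew toward the low-rate cold group.)

Team West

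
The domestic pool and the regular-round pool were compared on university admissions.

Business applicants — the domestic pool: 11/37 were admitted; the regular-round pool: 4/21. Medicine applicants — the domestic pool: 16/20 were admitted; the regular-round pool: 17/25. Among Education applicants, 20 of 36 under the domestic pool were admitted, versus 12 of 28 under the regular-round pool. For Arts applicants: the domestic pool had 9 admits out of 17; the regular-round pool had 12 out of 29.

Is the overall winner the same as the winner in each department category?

Business: the domestic pool 11/37 = 29.7%, the regular-round pool 4/21 = 19.0% → the domestic pool
Medicine: the domestic pool 16/20 = 80.0%, the regular-round pool 17/25 = 68.0% → the domestic pool
Education: the domestic pool 20/36 = 55.6%, the regular-round pool 12/28 = 42.9% → the domestic pool
Arts: the domestic pool 9/17 = 52.9%, the regular-round pool 12/29 = 41.4% → the domestic pool
Overall: the domestic pool 56/110 = 50.9%, the regular-round pool 45/103 = 43.7% → the domestic pool
The domestic pool wins overall and in every department group — no reversal.

Yes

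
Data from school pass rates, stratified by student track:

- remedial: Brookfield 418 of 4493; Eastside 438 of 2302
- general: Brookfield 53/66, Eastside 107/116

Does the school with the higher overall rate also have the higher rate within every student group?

Yes

Remedial: Brookfield 418/4493 = 9.3%, Eastside 438/2302 = 19.0% → Eastside
General: Brookfield 53/66 = 80.3%, Eastside 107/116 = 92.2% → Eastside
Overall: Brookfield 471/4559 = 10.3%, Eastside 545/2418 = 22.5% → Eastside
Eastside wins overall and in every student group — no reversal.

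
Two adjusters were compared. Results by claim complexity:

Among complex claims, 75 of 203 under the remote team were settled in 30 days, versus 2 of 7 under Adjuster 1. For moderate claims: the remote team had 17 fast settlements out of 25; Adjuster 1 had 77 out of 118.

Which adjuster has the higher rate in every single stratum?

the remote team

Complex: the remote team 75/203 = 36.9%, Adjuster 1 2/7 = 28.6% → the remote team
Moderate: the remote team 17/25 = 68.0%, Adjuster 1 77/118 = 65.3% → the remote team
The remote team has the higher rate in both groups.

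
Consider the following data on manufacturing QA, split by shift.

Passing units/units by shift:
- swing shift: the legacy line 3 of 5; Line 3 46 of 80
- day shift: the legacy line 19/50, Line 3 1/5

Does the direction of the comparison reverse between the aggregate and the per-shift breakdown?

Yes

Swing shift: the legacy line 3/5 = 60.0%, Line 3 46/80 = 57.5% → the legacy line
Day shift: the legacy line 19/50 = 38.0%, Line 3 1/5 = 20.0% → the legacy line
Overall: the legacy line 22/55 = 40.0%, Line 3 47/85 = 55.3% → Line 3
The legacy line wins each shift group but Line 3 wins overall — the comparison reverses. The legacy line's units skew toward day shift, which has a lower base rate.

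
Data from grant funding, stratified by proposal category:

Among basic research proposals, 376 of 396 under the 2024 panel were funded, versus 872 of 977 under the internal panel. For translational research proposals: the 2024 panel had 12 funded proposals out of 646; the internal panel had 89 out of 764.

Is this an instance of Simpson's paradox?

Basic research: the 2024 panel 376/396 = 94.9%, the internal panel 872/977 = 89.3% → the 2024 panel
Translational research: the 2024 panel 12/646 = 1.9%, the internal panel 89/764 = 11.6% → the internal panel
Overall: the 2024 panel 388/1042 = 37.2%, the internal panel 961/1741 = 55.2% → the internal panel
Neither sweeps: the 2024 panel wins 1 of 2 groups, the internal panel wins 1. The internal panel wins overall but not every group — no Simpson reversal.

No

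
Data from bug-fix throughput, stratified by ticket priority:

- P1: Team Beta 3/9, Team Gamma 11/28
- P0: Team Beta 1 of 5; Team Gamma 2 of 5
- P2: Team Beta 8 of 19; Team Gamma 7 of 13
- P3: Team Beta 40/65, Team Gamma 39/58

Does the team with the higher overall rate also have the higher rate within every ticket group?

Yes

P1: Team Beta 3/9 = 33.3%, Team Gamma 11/28 = 39.3% → Team Gamma
P0: Team Beta 1/5 = 20.0%, Team Gamma 2/5 = 40.0% → Team Gamma
P2: Team Beta 8/19 = 42.1%, Team Gamma 7/13 = 53.8% → Team Gamma
P3: Team Beta 40/65 = 61.5%, Team Gamma 39/58 = 67.2% → Team Gamma
Overall: Team Beta 52/98 = 53.1%, Team Gamma 59/104 = 56.7% → Team Gamma
Team Gamma wins overall and in every ticket group — no reversal.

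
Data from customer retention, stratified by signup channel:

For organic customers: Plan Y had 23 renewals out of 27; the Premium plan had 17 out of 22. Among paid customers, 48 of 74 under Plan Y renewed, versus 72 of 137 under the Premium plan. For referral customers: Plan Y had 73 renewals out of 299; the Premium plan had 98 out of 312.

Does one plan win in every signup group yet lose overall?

No

Organic: Plan Y 23/27 = 85.2%, the Premium plan 17/22 = 77.3% → Plan Y
Paid: Plan Y 48/74 = 64.9%, the Premium plan 72/137 = 52.6% → Plan Y
Referral: Plan Y 73/299 = 24.4%, the Premium plan 98/312 = 31.4% → the Premium plan
Overall: Plan Y 144/400 = 36.0%, the Premium plan 187/471 = 39.7% → the Premium plan
Neither sweeps: Plan Y wins 2 of 3 groups, the Premium plan wins 1. The Premium plan wins overall but not every group — no Simpson reversal.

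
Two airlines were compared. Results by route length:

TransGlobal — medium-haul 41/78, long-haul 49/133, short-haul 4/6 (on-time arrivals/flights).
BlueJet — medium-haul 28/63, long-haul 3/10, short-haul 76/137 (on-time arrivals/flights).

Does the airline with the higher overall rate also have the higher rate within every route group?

No

Medium-haul: TransGlobal 41/78 = 52.6%, BlueJet 28/63 = 44.4% → TransGlobal
Long-haul: TransGlobal 49/133 = 36.8%, BlueJet 3/10 = 30.0% → TransGlobal
Short-haul: TransGlobal 4/6 = 66.7%, BlueJet 76/137 = 55.5% → TransGlobal
Overall: TransGlobal 94/217 = 43.3%, BlueJet 107/210 = 51.0% → BlueJet
TransGlobal wins each route group but BlueJet wins overall — the comparison reverses. TransGlobal's flights skew toward long-haul, which has a lower base rate.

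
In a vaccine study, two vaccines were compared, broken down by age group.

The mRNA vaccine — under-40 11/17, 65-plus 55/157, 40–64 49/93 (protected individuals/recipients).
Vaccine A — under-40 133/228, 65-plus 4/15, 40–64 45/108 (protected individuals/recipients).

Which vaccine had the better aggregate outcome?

Under-40: the mRNA vaccine 11/17 = 64.7%, Vaccine A 133/228 = 58.3% → the mRNA vaccine
65-plus: the mRNA vaccine 55/157 = 35.0%, Vaccine A 4/15 = 26.7% → the mRNA vaccine
40–64: the mRNA vaccine 49/93 = 52.7%, Vaccine A 45/108 = 41.7% → the mRNA vaccine
Overall: the mRNA vaccine 115/267 = 43.1%, Vaccine A 182/351 = 51.9% → Vaccine A
(The mRNA vaccine wins every age group but Vaccine A wins overall — the mRNA vaccine's recipients skew toward the low-rate 65-plus group.)

Vaccine A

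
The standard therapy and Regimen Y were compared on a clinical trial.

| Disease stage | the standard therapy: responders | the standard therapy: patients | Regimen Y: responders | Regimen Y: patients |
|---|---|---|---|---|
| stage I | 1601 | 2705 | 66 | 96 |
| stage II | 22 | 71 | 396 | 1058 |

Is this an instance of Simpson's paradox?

Yes

Stage I: the standard therapy 1601/2705 = 59.2%, Regimen Y 66/96 = 68.8% → Regimen Y
Stage II: the standard therapy 22/71 = 31.0%, Regimen Y 396/1058 = 37.4% → Regimen Y
Overall: the standard therapy 1623/2776 = 58.5%, Regimen Y 462/1154 = 40.0% → the standard therapy
Regimen Y wins each disease group but the standard therapy wins overall — the comparison reverses. Regimen Y's patients skew toward stage II, which has a lower base rate.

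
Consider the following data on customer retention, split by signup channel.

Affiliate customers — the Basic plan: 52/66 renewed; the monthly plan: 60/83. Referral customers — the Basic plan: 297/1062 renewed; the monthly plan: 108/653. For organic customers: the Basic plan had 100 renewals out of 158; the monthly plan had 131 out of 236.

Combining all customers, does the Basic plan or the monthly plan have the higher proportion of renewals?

Affiliate: the Basic plan 52/66 = 78.8%, the monthly plan 60/83 = 72.3% → the Basic plan
Referral: the Basic plan 297/1062 = 28.0%, the monthly plan 108/653 = 16.5% → the Basic plan
Organic: the Basic plan 100/158 = 63.3%, the monthly plan 131/236 = 55.5% → the Basic plan
Overall: the Basic plan 449/1286 = 34.9%, the monthly plan 299/972 = 30.8% → the Basic plan

the Basic plan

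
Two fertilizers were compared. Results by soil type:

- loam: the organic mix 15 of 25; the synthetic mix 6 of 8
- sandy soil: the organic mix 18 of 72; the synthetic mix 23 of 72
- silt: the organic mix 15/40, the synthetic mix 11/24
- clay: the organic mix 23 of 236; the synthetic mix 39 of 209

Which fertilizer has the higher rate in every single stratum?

Loam: the organic mix 15/25 = 60.0%, the synthetic mix 6/8 = 75.0% → the synthetic mix
Sandy soil: the organic mix 18/72 = 25.0%, the synthetic mix 23/72 = 31.9% → the synthetic mix
Silt: the organic mix 15/40 = 37.5%, the synthetic mix 11/24 = 45.8% → the synthetic mix
Clay: the organic mix 23/236 = 9.7%, the synthetic mix 39/209 = 18.7% → the synthetic mix
The synthetic mix has the higher rate in all 4 groups.

the synthetic mix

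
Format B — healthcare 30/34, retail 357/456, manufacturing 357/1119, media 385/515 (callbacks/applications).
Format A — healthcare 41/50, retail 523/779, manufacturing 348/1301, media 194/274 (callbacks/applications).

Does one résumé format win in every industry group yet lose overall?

Healthcare: Format B 30/34 = 88.2%, Format A 41/50 = 82.0% → Format B
Retail: Format B 357/456 = 78.3%, Format A 523/779 = 67.1% → Format B
Manufacturing: Format B 357/1119 = 31.9%, Format A 348/1301 = 26.7% → Format B
Media: Format B 385/515 = 74.8%, Format A 194/274 = 70.8% → Format B
Overall: Format B 1129/2124 = 53.2%, Format A 1106/2404 = 46.0% → Format B
Format B wins overall and in every industry group — no reversal.

No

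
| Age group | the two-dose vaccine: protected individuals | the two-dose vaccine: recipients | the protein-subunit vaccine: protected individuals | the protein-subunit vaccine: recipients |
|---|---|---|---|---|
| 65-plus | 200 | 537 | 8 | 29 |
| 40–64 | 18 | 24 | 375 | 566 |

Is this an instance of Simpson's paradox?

Yes

65-plus: the two-dose vaccine 200/537 = 37.2%, the protein-subunit vaccine 8/29 = 27.6% → the two-dose vaccine
40–64: the two-dose vaccine 18/24 = 75.0%, the protein-subunit vaccine 375/566 = 66.3% → the two-dose vaccine
Overall: the two-dose vaccine 218/561 = 38.9%, the protein-subunit vaccine 383/595 = 64.4% → the protein-subunit vaccine
The two-dose vaccine wins each age group but the protein-subunit vaccine wins overall — the comparison reverses. The two-dose vaccine's recipients skew toward 65-plus, which has a lower base rate.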